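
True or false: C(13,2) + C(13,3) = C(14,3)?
True

Explanation: Pascal's identity C(n,k) + C(n,k+1) = C(n+1,k+1): 78 + 286 = 364 = C(14,3).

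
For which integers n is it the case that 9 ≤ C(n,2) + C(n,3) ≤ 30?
4, 5

C(3,2)+C(3,3)=4; C(4,2)+C(4,3)=10; C(5,2)+C(5,3)=20; C(6,2)+C(6,3)=35. So valid n = 4, 5.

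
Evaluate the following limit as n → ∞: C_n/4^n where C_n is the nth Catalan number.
0

C_n ~ 4^n/(n^(3/2)√π), so n^0·C_n/4^n ~ n^(0 − 3/2)/√π → 0.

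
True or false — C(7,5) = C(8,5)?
False

Explanation: LHS = C(7,5) = 21; RHS = C(8,5) = 56. 21 ≠ 56, so the statement does not hold.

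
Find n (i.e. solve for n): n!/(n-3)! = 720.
10

Explanation: n!/(n-3)! = n×(n-1)×(n-2), a product of 3 consecutive integers ≈ (n−1)^3. 720^(1/3) + 1 ≈ 10.0; check n = 10: 10×9×8 = 720 ✓. So n = 10.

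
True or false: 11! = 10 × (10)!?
False
11! = 11 × 10! = 39,916,800, but 10 × 10! = 36,288,000.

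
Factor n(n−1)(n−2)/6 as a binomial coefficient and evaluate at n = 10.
C(n,3); C(10,3) = 120
n(n−1)(n−2)/6 = n!/(3!(n−3)!) = C(n,3). At n = 10: C(10,3) = 120.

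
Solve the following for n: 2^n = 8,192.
13

Reasoning: 8,192 = 1,024 × 8 = 2^10 × 2^3 = 2^13, so n = 13.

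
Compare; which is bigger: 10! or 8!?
10!

Solution: 10!=3,628,800, 8!=40,320. 10! > 8!.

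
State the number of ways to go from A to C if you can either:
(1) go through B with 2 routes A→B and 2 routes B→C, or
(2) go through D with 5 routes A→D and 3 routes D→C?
19

Route via B: 2×2=4. Route via D: 5×3=15. Total: 19.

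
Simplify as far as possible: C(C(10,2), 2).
990

Explanation: C(10,2) = 45, then C(45, 2) = 990.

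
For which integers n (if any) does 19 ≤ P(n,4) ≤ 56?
P(3,4)=0; P(4,4)=24; P(5,4)=120. So valid n = 4.
Final answer: 4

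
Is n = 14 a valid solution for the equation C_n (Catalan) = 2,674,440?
Yes

Reasoning: C_14 = C(28,14)/(14+1) = 40,116,600/15 = 2,674,440, which equals 2,674,440.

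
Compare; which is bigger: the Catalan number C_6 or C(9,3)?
C_6

Solution: C_6 = C(12,6)/(6+1) = 924/7 = 132; C(9,3) = 84.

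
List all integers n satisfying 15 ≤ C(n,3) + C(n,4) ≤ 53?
5, 6

Explanation: C(4,3)+C(4,4)=5; C(5,3)+C(5,4)=15; C(6,3)+C(6,4)=35; C(7,3)+C(7,4)=70. So valid n = 5, 6.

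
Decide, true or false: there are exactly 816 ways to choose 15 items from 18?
True

Reasoning: C(18,15) = 816.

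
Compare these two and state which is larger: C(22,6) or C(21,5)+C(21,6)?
By Pascal's identity: C(22,6) = C(21,5)+C(21,6) = 74,613. Equal.
Final answer: Equal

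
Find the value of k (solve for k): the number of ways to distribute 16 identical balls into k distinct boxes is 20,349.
6

Explanation: Stars and bars: the count is C(16+k−1, k−1), increasing in k. k=4: C(19,3) = 969, k=5: C(20,4) = 4,845, k=6: C(21,5) = 20,349 ✓. So k = 6.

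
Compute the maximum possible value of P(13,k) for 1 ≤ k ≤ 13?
P(13,k) increases in k, so maximum at k = 13: 13! = 6,227,020,800.
Final answer: 6,227,020,800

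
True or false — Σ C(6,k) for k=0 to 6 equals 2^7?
False

Solution: Binomial theorem: Σ C(6,k) = (1+1)^6 = 2^6 = 64; RHS 2^7 = 128.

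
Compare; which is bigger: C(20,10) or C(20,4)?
C(20,10)

C(20,10)=184,756, C(20,4)=4,845.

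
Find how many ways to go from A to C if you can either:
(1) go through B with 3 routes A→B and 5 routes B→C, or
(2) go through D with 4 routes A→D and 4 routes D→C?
Route via B: 3×5=15. Route via D: 4×4=16. Total: 31.
Final answer: 31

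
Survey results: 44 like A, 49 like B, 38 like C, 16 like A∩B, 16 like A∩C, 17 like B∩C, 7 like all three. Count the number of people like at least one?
89
|A∪B∪C| = 44+49+38-16-16-17+7 = 89.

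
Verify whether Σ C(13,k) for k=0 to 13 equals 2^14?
False

Solution: Binomial theorem: Σ C(13,k) = (1+1)^13 = 2^13 = 8,192; RHS 2^14 = 16,384.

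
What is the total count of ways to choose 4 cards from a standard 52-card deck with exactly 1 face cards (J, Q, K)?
118,560

Reasoning: 12 face cards and 40 non-face cards: C(12,1) × C(40,3) = 12 × 9,880 = 118,560.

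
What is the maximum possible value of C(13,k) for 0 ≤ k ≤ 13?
1,716

Solution: Maximum at k = 6 or k = 7: C(13,6) = 1,716.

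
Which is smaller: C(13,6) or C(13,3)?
C(13,6)=1,716, C(13,3)=286.
Final answer: C(13,3)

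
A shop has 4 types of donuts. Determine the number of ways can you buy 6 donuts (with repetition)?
Stars and bars: C(6+4-1, 6) = C(9, 6) = 84.
Final answer: 84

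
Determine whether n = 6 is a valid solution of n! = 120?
No

Working:
6! = 6·5! = 6·120 = 720, which does not equal 120.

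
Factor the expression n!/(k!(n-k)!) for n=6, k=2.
C(6,2) = 15

Reasoning: This is the binomial coefficient C(6,2) = 15.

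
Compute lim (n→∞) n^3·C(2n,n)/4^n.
∞

Solution: C(2n,n) ~ 4^n/√(πn), so n^3·C(2n,n)/4^n ~ n^(3 − 1/2)/√π → ∞.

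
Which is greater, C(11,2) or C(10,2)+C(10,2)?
C(10,2)+C(10,2)
C(11,2)=55; C(10,2)+C(10,2)=45+45=90.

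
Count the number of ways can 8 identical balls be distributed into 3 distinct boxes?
45
C(8+3-1, 3-1) = C(10, 2) = 45.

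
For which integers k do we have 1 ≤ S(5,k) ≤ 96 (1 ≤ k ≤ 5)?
1, 2, 3, 4, 5

Explanation: S(5,1)=1; S(5,2)=15; S(5,3)=25; S(5,4)=10; S(5,5)=1. So valid k = 1, 2, 3, 4, 5.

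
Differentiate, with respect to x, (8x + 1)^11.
Chain rule: 11(8x+1)^{10} × 8 = 88(8x+1)^{10}.
Final answer: 88(8x + 1)^10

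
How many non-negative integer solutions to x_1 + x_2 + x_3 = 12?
91
C(12+3-1, 3-1) = 91.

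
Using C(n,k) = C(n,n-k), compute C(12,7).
792

Working:
C(12,7) = C(12,5) = 792.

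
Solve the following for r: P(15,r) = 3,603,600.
6

P(15,r) = 15·14·…·(15−r+1), a product of r factors. Multiplying down from 15: 15 = 15; 15·14 = 210; 15·14·13 = 2,730; 15·14·13·12 = 32,760; 15·14·13·12·11 = 360,360; 15·14·13·12·11·10 = 3,603,600 ✓ (6 factors). So r = 6.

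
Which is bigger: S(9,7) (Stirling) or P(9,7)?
P(9,7)

Reasoning: S(9,7) = 7·S(8,7) + S(8,6) = 7·28 + 266 = 462; P(9,7) = 181,440.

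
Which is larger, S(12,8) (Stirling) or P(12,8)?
P(12,8)

Explanation: S(12,8) = 8·S(11,8) + S(11,7) = 8·11,880 + 63,987 = 159,027; P(12,8) = 19,958,400.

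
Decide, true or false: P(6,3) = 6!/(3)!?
True
Permutation formula P(n,k) = n!/(n-k)!: 6!/3! = 720/6 = 120 = P(6,3). The statement holds.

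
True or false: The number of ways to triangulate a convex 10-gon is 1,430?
True

Triangulations of a convex 10-gon are counted by the Catalan number C_8: C_8 = C(16,8)/(8+1) = 12,870/9 = 1,430.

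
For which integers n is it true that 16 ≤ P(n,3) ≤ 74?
P(3,3)=6; P(4,3)=24; P(5,3)=60; P(6,3)=120. So valid n = 4, 5.
Final answer: 4, 5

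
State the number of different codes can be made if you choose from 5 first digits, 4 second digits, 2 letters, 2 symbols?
80

Working:
By the multiplication principle: 5 × 4 × 2 × 2 = 80.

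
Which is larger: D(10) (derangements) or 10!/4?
D(10)
D(10) = (10-1)·[D(9) + D(8)] = 9·[133,496 + 14,833] = 1,334,961; 10!/4 = 3,628,800/4 = 907,200.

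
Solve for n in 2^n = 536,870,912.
536,870,912 = 1,024 × 1,024 × 512 = 2^10 × 2^10 × 2^9 = 2^29, so n = 29.

Answer: 29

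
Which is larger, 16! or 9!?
16!

16!=20,922,789,888,000, 9!=362,880. 16! > 9!.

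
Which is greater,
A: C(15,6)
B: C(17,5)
B

Explanation: A=C(15,6)=5,005, B=C(17,5)=6,188.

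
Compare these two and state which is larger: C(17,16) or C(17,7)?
C(17,7)

Working:
C(17,16)=17, C(17,7)=19,448.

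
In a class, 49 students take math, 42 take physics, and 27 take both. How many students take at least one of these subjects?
64

Explanation: |A∪B| = |A|+|B|-|A∩B| = 49+42-27 = 64.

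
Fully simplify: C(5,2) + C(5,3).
20
By Pascal's identity: C(6,3) = 20.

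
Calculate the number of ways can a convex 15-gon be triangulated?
742,900

Working:
Using the Catalan number formula: C_n = C(2n, n) / (n+1)
C_13 = C(26, 13) / (13+1)
     = 10400600 / 14
     = 742,900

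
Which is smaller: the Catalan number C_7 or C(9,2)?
C(9,2)

Explanation: C_7 = C(14,7)/(7+1) = 3,432/8 = 429; C(9,2) = 36.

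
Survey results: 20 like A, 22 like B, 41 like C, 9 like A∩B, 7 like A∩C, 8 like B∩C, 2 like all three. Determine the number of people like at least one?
61

Solution: |A∪B∪C| = 20+22+41-9-7-8+2 = 61.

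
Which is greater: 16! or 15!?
16!

Explanation: 16!=20,922,789,888,000, 15!=1,307,674,368,000. 16! > 15!.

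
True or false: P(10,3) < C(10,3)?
False

P(10,3) = 720 and C(10,3) = 120; P(n,r) = r! × C(n,r) so P > C whenever r ≥ 2.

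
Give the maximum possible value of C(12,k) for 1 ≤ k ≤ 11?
924

Reasoning: C(12,k) is maximised at the centre of the row: C(12,6) = 924.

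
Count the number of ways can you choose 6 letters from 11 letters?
462
C(11,6) = 11! / (6! × (11-6)!)
         = 11! / (6! × 5!)
         = 462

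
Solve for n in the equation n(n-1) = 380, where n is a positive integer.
20

n² − n − 380 = 0, so n = (1 ± √(1 + 4·380))/2 = (1 ± √1,521)/2 = (1 ± 39)/2, i.e. n = 20 or n = -19. Taking the positive root, n = 20 (check: 20×19 = 380).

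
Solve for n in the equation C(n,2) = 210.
21

Explanation: C(n,2) = n(n−1)/2! is increasing in n, and n(n−1) = 2!·210 = 420 ≈ (n−0.5)^2 gives n ≈ 21.0. Check: C(19,2) = 171, C(20,2) = 190, C(21,2) = 210 ✓. So n = 21.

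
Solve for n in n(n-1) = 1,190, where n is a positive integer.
n² − n − 1,190 = 0, so n = (1 ± √(1 + 4·1,190))/2 = (1 ± √4,761)/2 = (1 ± 69)/2, i.e. n = 35 or n = -34. Taking the positive root, n = 35 (check: 35×34 = 1,190).

Answer: 35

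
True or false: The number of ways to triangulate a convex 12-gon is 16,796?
True

Solution: Triangulations of a convex 12-gon are counted by the Catalan number C_10: C_10 = C(20,10)/(10+1) = 184,756/11 = 16,796.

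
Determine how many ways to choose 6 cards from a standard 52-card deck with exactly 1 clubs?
7,484,841

Reasoning: 13 clubs and 39 non-clubs: C(13,1) × C(39,5) = 13 × 575757 = 7,484,841.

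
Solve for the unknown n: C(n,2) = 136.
17

C(n,2) = n(n−1)/2! is increasing in n, and n(n−1) = 2!·136 = 272 ≈ (n−0.5)^2 gives n ≈ 17.0. Check: C(15,2) = 105, C(16,2) = 120, C(17,2) = 136 ✓. So n = 17.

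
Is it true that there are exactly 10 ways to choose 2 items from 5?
True
C(5,2) = 10.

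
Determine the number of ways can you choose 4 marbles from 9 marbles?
126

Working:
C(9,4) = 9! / (4! × (9-4)!)
         = 9! / (4! × 5!)
         = 126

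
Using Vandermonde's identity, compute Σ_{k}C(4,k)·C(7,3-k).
165

Solution: = C(4+7,3) = C(11,3) = 165.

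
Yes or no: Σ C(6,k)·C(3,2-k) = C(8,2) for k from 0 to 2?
No

Reasoning: Vandermonde's identity gives C(9,2) = 36; RHS C(8,2) = 28.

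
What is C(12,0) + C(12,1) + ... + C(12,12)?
4,096
Sum of binomial coefficients = 2^12 = 4,096.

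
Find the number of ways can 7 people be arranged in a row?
5,040

Explanation: Arrangements of 7 distinct objects: 7! = 5,040.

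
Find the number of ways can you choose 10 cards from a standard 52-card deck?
15,820,024,220

C(52,10) = 15,820,024,220.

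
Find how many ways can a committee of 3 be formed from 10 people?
120

C(10,3) = 10! / (3! × (10-3)!)
         = 10! / (3! × 7!)
         = 120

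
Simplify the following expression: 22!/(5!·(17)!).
26,334
This is C(22,5) = 26,334.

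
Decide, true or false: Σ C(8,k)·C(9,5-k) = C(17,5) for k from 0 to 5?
Vandermonde's identity gives C(17,5) = 6,188; RHS C(17,5) = 6,188.
Final answer: True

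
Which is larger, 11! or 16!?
16!
11!=39,916,800, 16!=20,922,789,888,000. 16! > 11!.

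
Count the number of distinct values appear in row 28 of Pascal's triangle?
15

Row 28 has entries C(28,0)..C(28,28); by symmetry C(28,k)=C(28,28-k), giving 15 distinct values.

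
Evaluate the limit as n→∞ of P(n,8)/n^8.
1

Solution: P(n,8) = n(n-1)···(n-7) ≈ n^8 for large n. Limit = 1.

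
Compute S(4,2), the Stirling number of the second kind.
7

Explanation: Using the Stirling recurrence: S(n,k) = k·S(n-1,k) + S(n-1,k-1)
S(4,2) = 2·S(3,2) + S(3,1)
         = 2·3 + 1
         = 6 + 1
         = 7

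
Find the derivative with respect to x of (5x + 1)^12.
60(5x + 1)^11

Solution: Chain rule: 12(5x+1)^{11} × 5 = 60(5x+1)^{11}.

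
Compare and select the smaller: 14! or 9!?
9!

Working:
14!=87,178,291,200, 9!=362,880. 14! > 9!.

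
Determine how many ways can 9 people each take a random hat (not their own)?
133,496

Reasoning: Using D(n) = (n-1)[D(n-1) + D(n-2)]:
D(9) = (9-1) × [D(8) + D(7)]
      = 8 × [14833 + 1854]
      = 8 × 16687
      = 133,496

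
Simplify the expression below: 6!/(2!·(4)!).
15

Solution: This is C(6,2) = 15.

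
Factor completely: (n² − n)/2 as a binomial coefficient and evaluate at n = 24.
C(n,2); C(24,2) = 276

Working:
(n² − n)/2 = n(n−1)/2 = C(n,2). At n = 24: C(24,2) = 276.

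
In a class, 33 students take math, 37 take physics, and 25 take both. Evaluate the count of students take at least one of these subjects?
45

Solution: |A∪B| = |A|+|B|-|A∩B| = 33+37-25 = 45.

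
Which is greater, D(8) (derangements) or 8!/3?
D(8) = (8-1)·[D(7) + D(6)] = 7·[1,854 + 265] = 14,833; 8!/3 = 40,320/3 = 13,440.

Answer: D(8)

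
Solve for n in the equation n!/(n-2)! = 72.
9

Explanation: n!/(n-2)! = n×(n-1), a product of 2 consecutive integers ≈ (n−0.5)^2. 72^(1/2) + 0.5 ≈ 9.0; check n = 9: 9×8 = 72 ✓. So n = 9.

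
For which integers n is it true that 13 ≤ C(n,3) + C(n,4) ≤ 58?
5, 6

Solution: C(4,3)+C(4,4)=5; C(5,3)+C(5,4)=15; C(6,3)+C(6,4)=35; C(7,3)+C(7,4)=70. So valid n = 5, 6.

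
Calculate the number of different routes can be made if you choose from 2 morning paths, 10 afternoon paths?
20

Working:
By the multiplication principle: 2 × 10 = 20.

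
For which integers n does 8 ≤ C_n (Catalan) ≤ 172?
4, 5, 6

C_3=5; C_4=14; C_5=42; C_6=132; C_7=429. So valid n = 4, 5, 6.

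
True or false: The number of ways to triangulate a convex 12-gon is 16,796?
True

Explanation: Triangulations of a convex 12-gon are counted by the Catalan number C_10: C_10 = C(20,10)/(10+1) = 184,756/11 = 16,796.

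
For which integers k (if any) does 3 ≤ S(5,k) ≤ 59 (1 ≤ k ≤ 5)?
2, 3, 4

Solution: S(5,1)=1; S(5,2)=15; S(5,3)=25; S(5,4)=10; S(5,5)=1. So valid k = 2, 3, 4.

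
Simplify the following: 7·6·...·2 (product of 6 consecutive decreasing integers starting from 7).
5,040
This is P(7,6) = 7!/(1)! = 5,040.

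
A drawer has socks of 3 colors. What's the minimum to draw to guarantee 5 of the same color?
Worst case: 4 of each = 12. One more: 13.
Final answer: 13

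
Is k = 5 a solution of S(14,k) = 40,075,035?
S(14,5) = 5·S(13,5) + S(13,4) = 5·7,508,501 + 2,532,530 = 40,075,035, which equals 40,075,035.

Answer: Yes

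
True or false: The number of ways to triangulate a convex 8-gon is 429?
False

Working:
Triangulations of a convex 8-gon are counted by the Catalan number C_6: C_6 = C(12,6)/(6+1) = 924/7 = 132.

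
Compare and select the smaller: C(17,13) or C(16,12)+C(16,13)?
Equal
By Pascal's identity: C(17,13) = C(16,12)+C(16,13) = 2,380. Equal.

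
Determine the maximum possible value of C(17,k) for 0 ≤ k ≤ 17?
24,310

Solution: Maximum at k = 8 or k = 9: C(17,8) = 24,310.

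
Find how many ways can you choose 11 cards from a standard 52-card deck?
60,403,728,840

C(52,11) = 60,403,728,840.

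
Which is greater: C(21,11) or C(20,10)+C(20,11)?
Equal

Working:
By Pascal's identity: C(21,11) = C(20,10)+C(20,11) = 352,716. Equal.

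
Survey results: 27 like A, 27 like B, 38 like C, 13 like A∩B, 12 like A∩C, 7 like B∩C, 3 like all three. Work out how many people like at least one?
63

Solution: |A∪B∪C| = 27+27+38-13-12-7+3 = 63.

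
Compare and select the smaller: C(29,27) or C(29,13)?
C(29,27)

C(29,27)=406, C(29,13)=67,863,915.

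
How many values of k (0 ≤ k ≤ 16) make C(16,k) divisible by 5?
9
Checking C(16,k) mod 5 for k = 0..16: divisible at k = 2, 3, 4, 7, 8, 9, 12, 13, 14. That's 9 values.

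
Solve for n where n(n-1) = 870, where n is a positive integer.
30

Explanation: n² − n − 870 = 0, so n = (1 ± √(1 + 4·870))/2 = (1 ± √3,481)/2 = (1 ± 59)/2, i.e. n = 30 or n = -29. Taking the positive root, n = 30 (check: 30×29 = 870).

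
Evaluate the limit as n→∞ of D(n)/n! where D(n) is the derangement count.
D(n)/n! → 1/e ≈ 0.3679 as n → ∞.

Answer: 1/e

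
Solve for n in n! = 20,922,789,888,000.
16

Working:
n! is strictly increasing. 14! = 87,178,291,200, 15! = 1,307,674,368,000, 16! = 20,922,789,888,000 ✓. So n = 16.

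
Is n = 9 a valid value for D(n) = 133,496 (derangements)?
Yes

Solution: D(9) = (9-1)·[D(8) + D(7)] = 8·[14,833 + 1,854] = 133,496, which equals 133,496.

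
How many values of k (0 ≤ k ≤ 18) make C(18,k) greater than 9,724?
Row 18 is unimodal and symmetric about k=18/2. C(18,5)=8,568 ≤ 9,724; C(18,6)=18,564 > 9,724; by symmetry C(18,k) > 9,724 for k = 6..12. That's 12 - 6 + 1 = 7 values.
Final answer: 7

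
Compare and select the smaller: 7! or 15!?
7!

7!=5,040, 15!=1,307,674,368,000. 15! > 7!.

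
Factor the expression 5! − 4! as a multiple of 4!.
4 × 4! = 96

5! − 4! = 5·4! − 4! = (5 − 1)·4! = 4 × 4! = 96.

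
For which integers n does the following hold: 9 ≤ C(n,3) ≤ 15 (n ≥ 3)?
5
C(4,3)=4; C(5,3)=10; C(6,3)=20. So valid n = 5.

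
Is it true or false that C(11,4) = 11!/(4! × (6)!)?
False

Reasoning: The correct denominator is 4!×7!, giving C(11,4) = 330; the stated RHS is 11!/(4!×6!) = 2,310 ≠ 330, so the statement does not hold.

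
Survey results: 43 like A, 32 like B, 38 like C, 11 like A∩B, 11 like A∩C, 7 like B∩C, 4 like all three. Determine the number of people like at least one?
88

Explanation: |A∪B∪C| = 43+32+38-11-11-7+4 = 88.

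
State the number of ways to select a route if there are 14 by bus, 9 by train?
By the addition principle: 14 + 9 = 23.

Answer: 23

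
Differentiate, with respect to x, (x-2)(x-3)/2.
(2x - 5)/2

d/dx[(x-2)(x-3)] = (x-3) + (x-2) = 2x - 5. Dividing by 2 gives (2x - 5)/2.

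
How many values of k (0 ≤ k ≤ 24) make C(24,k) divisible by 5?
Checking C(24,k) mod 5 for k = 0..24: none are divisible by 5. Count = 0.

Answer: 0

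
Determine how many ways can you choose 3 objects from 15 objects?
455

Explanation: C(15,3) = 15! / (3! × (15-3)!)
         = 15! / (3! × 12!)
         = 455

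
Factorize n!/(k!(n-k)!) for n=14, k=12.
C(14,12) = 91

This is the binomial coefficient C(14,12) = 91.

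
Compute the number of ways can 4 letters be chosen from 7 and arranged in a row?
840

Working:
P(7,4) = 7!/(7-4)! = 840.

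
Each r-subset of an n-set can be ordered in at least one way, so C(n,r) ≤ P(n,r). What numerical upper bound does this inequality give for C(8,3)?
336

P(8,3) = 8·7·6 = 336, so C(8,3) ≤ 336. (The bound is loose by a factor of 3! = 6: C(8,3) = 336/6 = 56.)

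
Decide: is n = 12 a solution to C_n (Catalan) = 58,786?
No

Working:
C_12 = C(24,12)/(12+1) = 2,704,156/13 = 208,012, which does not equal 58,786.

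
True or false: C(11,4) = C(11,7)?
True

Reasoning: C(11,4) = C(11,11-4) by the symmetry property; both equal 330.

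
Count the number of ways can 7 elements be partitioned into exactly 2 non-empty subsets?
This equals S(7,2), the Stirling number of the 2nd kind.
Using the Stirling recurrence: S(n,k) = k·S(n-1,k) + S(n-1,k-1)
S(7,2) = 2·S(6,2) + S(6,1)
         = 2·31 + 1
         = 62 + 1
         = 63
Final answer: 63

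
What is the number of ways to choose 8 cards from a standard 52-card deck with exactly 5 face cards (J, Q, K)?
7,824,960

12 face cards and 40 non-face cards: C(12,5) × C(40,3) = 792 × 9,880 = 7,824,960.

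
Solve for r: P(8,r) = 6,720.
5

Solution: P(8,r) = 8·7·…·(8−r+1), a product of r factors. Multiplying down from 8: 8 = 8; 8·7 = 56; 8·7·6 = 336; 8·7·6·5 = 1,680; 8·7·6·5·4 = 6,720 ✓ (5 factors). So r = 5.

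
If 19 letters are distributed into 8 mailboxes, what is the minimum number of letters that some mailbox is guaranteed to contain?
Pigeonhole: ⌈19/8⌉ = 3.

Answer: 3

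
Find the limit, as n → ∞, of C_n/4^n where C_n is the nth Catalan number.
0

Explanation: C_n ~ 4^n/(n^(3/2)√π), so n^0·C_n/4^n ~ n^(0 − 3/2)/√π → 0.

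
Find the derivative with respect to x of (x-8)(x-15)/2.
(2x - 23)/2

Working:
d/dx[(x-8)(x-15)] = (x-15) + (x-8) = 2x - 23. Dividing by 2 gives (2x - 23)/2.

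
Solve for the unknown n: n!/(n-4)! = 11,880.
n!/(n-4)! = n×(n-1)×(n-2)×(n-3), a product of 4 consecutive integers ≈ (n−1.5)^4. 11,880^(1/4) + 1.5 ≈ 11.9; check n = 12: 12×11×10×9 = 11,880 ✓. So n = 12.

Answer: 12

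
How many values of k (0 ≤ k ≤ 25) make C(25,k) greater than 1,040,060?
Row 25 is unimodal and symmetric about k=25/2. C(25,7)=480,700 ≤ 1,040,060; C(25,8)=1,081,575 > 1,040,060; by symmetry C(25,k) > 1,040,060 for k = 8..17. That's 17 - 8 + 1 = 10 values.
Final answer: 10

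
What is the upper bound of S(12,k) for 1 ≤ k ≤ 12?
Row S(12,k) for k = 1..12 (via S(n,k) = k·S(n−1,k) + S(n−1,k−1)): 1, 2,047, 86,526, 611,501, 1,379,400, 1,323,652, 627,396, 159,027, 22,275, 1,705, 66, 1. The row is unimodal; maximum at k = 5: 1,379,400.

Answer: 1,379,400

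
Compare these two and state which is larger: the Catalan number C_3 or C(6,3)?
C(6,3)

Explanation: C_3 = C(6,3)/(3+1) = 20/4 = 5; C(6,3) = 20.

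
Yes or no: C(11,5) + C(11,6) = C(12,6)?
Yes

Reasoning: Pascal's identity: LHS = 462 + 462 = 924; RHS = C(12,6) = 924. Both sides agree, so the statement holds.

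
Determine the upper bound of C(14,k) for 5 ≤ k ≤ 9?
3,432

Working:
C(14,k) is maximised at the centre of the row: C(14,7) = 3,432.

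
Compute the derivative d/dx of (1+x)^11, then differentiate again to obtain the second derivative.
110(1+x)^9
First derivative: 11(1+x)^{10}. Second derivative: 11·10·(1+x)^{9} = 110(1+x)^{9}.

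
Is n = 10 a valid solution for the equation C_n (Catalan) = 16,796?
Yes

Reasoning: C_10 = C(20,10)/(10+1) = 184,756/11 = 16,796, which equals 16,796.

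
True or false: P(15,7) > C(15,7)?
True

Reasoning: P(15,7) = 32,432,400 and C(15,7) = 6,435; P(n,r) = r! × C(n,r) so P > C whenever r ≥ 2.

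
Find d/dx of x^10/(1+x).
Quotient rule: [10x^{9}(1+x) - x^10]/(1+x)².
Final answer: (10x^9(1+x) - x^10)/(1+x)²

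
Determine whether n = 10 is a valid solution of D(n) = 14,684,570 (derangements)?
No

Explanation: D(10) = (10-1)·[D(9) + D(8)] = 9·[133,496 + 14,833] = 1,334,961, which does not equal 14,684,570.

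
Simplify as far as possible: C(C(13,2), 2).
C(13,2) = 78, then C(78, 2) = 3,003.

Answer: 3,003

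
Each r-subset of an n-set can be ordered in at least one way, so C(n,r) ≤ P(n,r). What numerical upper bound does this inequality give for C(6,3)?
120

Working:
P(6,3) = 6·5·4 = 120, so C(6,3) ≤ 120. (The bound is loose by a factor of 3! = 6: C(6,3) = 120/6 = 20.)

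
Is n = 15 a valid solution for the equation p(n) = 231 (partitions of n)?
No

Pentagonal recurrence p(n) = p(n−1) + p(n−2) − p(n−5) − p(n−7) + …: p(15) = p(14) + p(13) − p(10) − p(8) + p(3) + p(0) = 135 + 101 − 42 − 22 + 3 + 1 = 176, which does not equal 231.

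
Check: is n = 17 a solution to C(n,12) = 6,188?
Yes

Working:
C(17,12) = 17·16·15·14·13·12·11·10·9·8·7·6/12! = 2,964,061,900,800/479,001,600 = 6,188, which equals 6,188.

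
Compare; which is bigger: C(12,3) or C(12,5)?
C(12,5)

Explanation: C(12,3)=220, C(12,5)=792.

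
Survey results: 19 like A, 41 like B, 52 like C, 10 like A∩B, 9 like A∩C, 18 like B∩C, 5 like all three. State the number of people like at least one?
80

Working:
|A∪B∪C| = 19+41+52-10-9-18+5 = 80.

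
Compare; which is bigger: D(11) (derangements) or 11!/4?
D(11)

D(11) = (11-1)·[D(10) + D(9)] = 10·[1,334,961 + 133,496] = 14,684,570; 11!/4 = 39,916,800/4 = 9,979,200.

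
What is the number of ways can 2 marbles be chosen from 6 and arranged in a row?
30

Reasoning: P(6,2) = 6!/(6-2)! = 30.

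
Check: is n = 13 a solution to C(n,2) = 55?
C(13,2) = 13·12/2! = 156/2 = 78, which does not equal 55.

Answer: No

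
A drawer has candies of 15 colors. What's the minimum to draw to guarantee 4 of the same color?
Worst case: 3 of each = 45. One more: 46.

Answer: 46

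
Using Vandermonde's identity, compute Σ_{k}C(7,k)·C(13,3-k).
1,140

Working:
= C(7+13,3) = C(20,3) = 1,140.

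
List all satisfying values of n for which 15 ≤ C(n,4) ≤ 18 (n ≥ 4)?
6

Reasoning: C(5,4)=5; C(6,4)=15; C(7,4)=35. So valid n = 6.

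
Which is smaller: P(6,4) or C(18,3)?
P(6,4)=360, C(18,3)=816.
Final answer: P(6,4)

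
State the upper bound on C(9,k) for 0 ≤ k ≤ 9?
Maximum at k = 4 or k = 5: C(9,4) = 126.

Answer: 126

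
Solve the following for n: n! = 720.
6

Working:
n! is strictly increasing. 4! = 24, 5! = 120, 6! = 720 ✓. So n = 6.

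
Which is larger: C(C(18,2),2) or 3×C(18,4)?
C(C(18,2),2)
C(C(18,2),2)=11,628, 3×C(18,4)=9,180.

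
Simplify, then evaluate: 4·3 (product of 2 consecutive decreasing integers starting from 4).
12

Solution: This is P(4,2) = 4!/(2)! = 12.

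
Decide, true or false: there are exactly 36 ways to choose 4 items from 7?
False

Explanation: C(7,4) = 35 ≠ 36.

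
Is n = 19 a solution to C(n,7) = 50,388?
Yes

Solution: C(19,7) = 19·18·17·16·15·14·13/7! = 253,955,520/5,040 = 50,388, which equals 50,388.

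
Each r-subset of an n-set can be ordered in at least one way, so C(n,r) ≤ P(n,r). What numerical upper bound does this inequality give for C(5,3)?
60

Reasoning: P(5,3) = 5·4·3 = 60, so C(5,3) ≤ 60. (The bound is loose by a factor of 3! = 6: C(5,3) = 60/6 = 10.)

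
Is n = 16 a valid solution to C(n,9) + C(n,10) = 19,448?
C(16,9) + C(16,10) = 11,440 + 8,008 = 19,448, which equals 19,448.
Final answer: Yes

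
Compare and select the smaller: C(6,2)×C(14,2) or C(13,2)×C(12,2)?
C(6,2)×C(14,2)

C(6,2)×C(14,2)=1,365, C(13,2)×C(12,2)=5,148.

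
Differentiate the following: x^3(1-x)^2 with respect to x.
3x^2(1-x)^2 - 2x^3(1-x)^1

Product rule: 3x^{2}(1-x)^{2} + x^3·(-2)(1-x)^{1}.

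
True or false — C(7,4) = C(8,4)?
LHS = C(7,4) = 35; RHS = C(8,4) = 70. 35 ≠ 70, so the statement does not hold.
Final answer: False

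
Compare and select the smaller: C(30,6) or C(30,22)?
C(30,6)

Explanation: C(30,6)=593,775, C(30,22)=5,852,925.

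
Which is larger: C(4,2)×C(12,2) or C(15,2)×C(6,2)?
C(15,2)×C(6,2)

Reasoning: C(4,2)×C(12,2)=396, C(15,2)×C(6,2)=1,575.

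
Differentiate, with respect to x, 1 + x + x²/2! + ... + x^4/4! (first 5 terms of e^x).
1 + x + x²/2! + ... + x^3/3!

Explanation: Differentiating term by term gives the first 4 terms of e^x.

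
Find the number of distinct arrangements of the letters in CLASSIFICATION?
1,816,214,400

Reasoning: Word has 14 letters (C=2, L=1, A=2, S=2, I=3, F=1, T=1, O=1, N=1). Arrangements: 14!/Π(k!) = 1,816,214,400.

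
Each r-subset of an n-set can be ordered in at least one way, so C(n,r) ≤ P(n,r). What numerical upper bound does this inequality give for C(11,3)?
990

Reasoning: P(11,3) = 11·10·9 = 990, so C(11,3) ≤ 990. (The bound is loose by a factor of 3! = 6: C(11,3) = 990/6 = 165.)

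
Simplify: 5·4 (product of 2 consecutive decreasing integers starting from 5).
This is P(5,2) = 5!/(3)! = 20.
Final answer: 20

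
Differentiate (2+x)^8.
8(2+x)^7

Reasoning: Using the power rule: d/dx (2+x)^8 = 8(2+x)^{7}.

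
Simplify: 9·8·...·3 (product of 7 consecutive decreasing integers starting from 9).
181,440

Solution: This is P(9,7) = 9!/(2)! = 181,440.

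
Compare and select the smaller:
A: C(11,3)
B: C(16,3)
A

A=C(11,3)=165, B=C(16,3)=560.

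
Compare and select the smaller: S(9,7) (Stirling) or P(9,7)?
S(9,7)

Reasoning: S(9,7) = 7·S(8,7) + S(8,6) = 7·28 + 266 = 462; P(9,7) = 181,440.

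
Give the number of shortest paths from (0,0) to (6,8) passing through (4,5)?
1,260

Solution: To (4,5): C(9,4)=126. From there: C(5,2)=10. Total: 1,260.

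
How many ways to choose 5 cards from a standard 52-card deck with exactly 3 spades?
211,926

Solution: 13 spades and 39 non-spades: C(13,3) × C(39,2) = 286 × 741 = 211,926.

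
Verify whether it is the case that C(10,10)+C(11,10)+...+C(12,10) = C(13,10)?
False

Explanation: Hockey stick identity gives Σ = C(13,11) = 78; RHS C(13,10) = 286.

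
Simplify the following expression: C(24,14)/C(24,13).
C(n,k+1)/C(n,k) = (n−k)/(k+1). Here (24−13)/(13+1) = 11/14 = 11/14.

Answer: 11/14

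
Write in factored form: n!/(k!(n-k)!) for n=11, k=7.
This is the binomial coefficient C(11,7) = 330.
Final answer: C(11,7) = 330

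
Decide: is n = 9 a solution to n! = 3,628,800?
No

9! = 9·8! = 9·40,320 = 362,880, which does not equal 3,628,800.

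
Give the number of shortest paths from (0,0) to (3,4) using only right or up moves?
35

Reasoning: Choose 3 rights from 7 moves: C(7,3) = 35.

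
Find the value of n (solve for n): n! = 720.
n! is strictly increasing. 4! = 24, 5! = 120, 6! = 720 ✓. So n = 6.
Final answer: 6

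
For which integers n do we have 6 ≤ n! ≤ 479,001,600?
3, 4, 5, 6, 7, 8, 9, 10, 11, 12
n! is strictly increasing; 3! = 6 and 12! = 479,001,600, so valid n = 3, 4, 5, 6, 7, 8, 9, 10, 11, 12.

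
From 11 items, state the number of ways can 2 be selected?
55

Reasoning: C(11,2) = 11! / (2! × (11-2)!)
         = 11! / (2! × 9!)
         = 55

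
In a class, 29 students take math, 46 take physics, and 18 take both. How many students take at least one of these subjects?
57

Reasoning: |A∪B| = |A|+|B|-|A∩B| = 29+46-18 = 57.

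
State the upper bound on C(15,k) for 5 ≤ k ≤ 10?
6,435

Working:
C(15,k) is maximised at the centre of the row: C(15,7) = 6,435.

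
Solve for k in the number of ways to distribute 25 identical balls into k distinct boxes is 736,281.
7

Explanation: Stars and bars: the count is C(25+k−1, k−1), increasing in k. k=5: C(29,4) = 23,751, k=6: C(30,5) = 142,506, k=7: C(31,6) = 736,281 ✓. So k = 7.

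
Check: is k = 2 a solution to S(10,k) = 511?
Yes

Reasoning: S(10,2) = 2·S(9,2) + S(9,1) = 2·255 + 1 = 511, which equals 511.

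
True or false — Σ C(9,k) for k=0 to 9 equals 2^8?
Binomial theorem: Σ C(9,k) = (1+1)^9 = 2^9 = 512; RHS 2^8 = 256.
Final answer: False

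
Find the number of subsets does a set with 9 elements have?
512
Each element can be included or excluded: 2^9 = 512.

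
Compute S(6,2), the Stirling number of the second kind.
31

Reasoning: Using the Stirling recurrence: S(n,k) = k·S(n-1,k) + S(n-1,k-1)
S(6,2) = 2·S(5,2) + S(5,1)
         = 2·15 + 1
         = 30 + 1
         = 31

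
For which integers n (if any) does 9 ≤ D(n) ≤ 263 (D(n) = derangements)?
4, 5

Reasoning: Using D(n) = (n−1)[D(n−1) + D(n−2)] with D(1)=0, D(2)=1: D(3)=2; D(4)=9; D(5)=44; D(6)=265. So valid n = 4, 5.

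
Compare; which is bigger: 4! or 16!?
4!=24, 16!=20,922,789,888,000. 16! > 4!.

Answer: 16!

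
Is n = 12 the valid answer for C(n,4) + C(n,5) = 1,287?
C(12,4) + C(12,5) = 495 + 792 = 1,287, which equals 1,287.
Final answer: Yes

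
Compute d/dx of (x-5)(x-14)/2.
(2x - 19)/2

Working:
d/dx[(x-5)(x-14)] = (x-14) + (x-5) = 2x - 19. Dividing by 2 gives (2x - 19)/2.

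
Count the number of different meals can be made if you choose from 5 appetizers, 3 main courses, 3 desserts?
45

Solution: By the multiplication principle: 5 × 3 × 3 = 45.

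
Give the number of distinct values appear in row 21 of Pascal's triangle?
11

Reasoning: Row 21 has entries C(21,0)..C(21,21); by symmetry C(21,k)=C(21,21-k), giving 11 distinct values.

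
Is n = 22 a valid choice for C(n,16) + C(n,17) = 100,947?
Yes

Solution: C(22,16) + C(22,17) = 74,613 + 26,334 = 100,947, which equals 100,947.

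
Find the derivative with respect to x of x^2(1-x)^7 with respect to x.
Product rule: 2x^{1}(1-x)^{7} + x^2·(-7)(1-x)^{6}.

Answer: 2x^1(1-x)^7 - 7x^2(1-x)^6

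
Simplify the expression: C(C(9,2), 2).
630

Explanation: C(9,2) = 36, then C(36, 2) = 630.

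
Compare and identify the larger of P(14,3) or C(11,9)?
P(14,3)

Reasoning: P(14,3)=2,184, C(11,9)=55.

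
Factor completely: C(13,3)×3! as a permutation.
P(13,3)
C(13,3)×3! = [13!/(3!(10)!)]×3! = 13!/(10)! = P(13,3) = 1,716.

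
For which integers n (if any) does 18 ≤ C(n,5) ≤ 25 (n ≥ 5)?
7

Working:
C(6,5)=6; C(7,5)=21; C(8,5)=56. So valid n = 7.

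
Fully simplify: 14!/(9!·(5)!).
This is C(14,9) = 2,002.
Final answer: 2,002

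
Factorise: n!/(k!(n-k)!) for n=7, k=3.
C(7,3) = 35

Working:
This is the binomial coefficient C(7,3) = 35.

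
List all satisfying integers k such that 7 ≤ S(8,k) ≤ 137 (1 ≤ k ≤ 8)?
S(8,1)=1; S(8,2)=127; S(8,3)=966; S(8,4)=1,701; S(8,5)=1,050; S(8,6)=266; S(8,7)=28; S(8,8)=1. So valid k = 2, 7.
Final answer: 2, 7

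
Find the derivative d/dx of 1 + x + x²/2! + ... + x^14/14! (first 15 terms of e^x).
Differentiating term by term gives the first 14 terms of e^x.
Final answer: 1 + x + x²/2! + ... + x^13/13!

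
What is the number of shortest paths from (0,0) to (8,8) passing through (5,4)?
4,410

Working:
To (5,4): C(9,5)=126. From there: C(7,3)=35. Total: 4,410.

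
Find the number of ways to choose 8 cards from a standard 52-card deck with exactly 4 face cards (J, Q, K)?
45,238,050

Reasoning: 12 face cards and 40 non-face cards: C(12,4) × C(40,4) = 495 × 91,390 = 45,238,050.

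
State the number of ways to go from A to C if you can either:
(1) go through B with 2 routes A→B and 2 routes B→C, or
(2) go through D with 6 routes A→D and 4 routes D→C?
28

Solution: Route via B: 2×2=4. Route via D: 6×4=24. Total: 28.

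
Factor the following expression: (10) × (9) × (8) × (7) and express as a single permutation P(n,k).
P(10,4) = 10!/(6)!
Product of 4 consecutive descending integers starting at 10: P(10,4) = 10!/6! = 5,040.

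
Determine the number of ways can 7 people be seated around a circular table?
Circular arrangements: (7-1)! = 720.

Answer: 720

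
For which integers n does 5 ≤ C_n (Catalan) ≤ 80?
3, 4, 5

Reasoning: C_2=2; C_3=5; C_4=14; C_5=42; C_6=132. So valid n = 3, 4, 5.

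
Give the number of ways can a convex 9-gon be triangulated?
Using the Catalan number formula: C_n = C(2n, n) / (n+1)
C_7 = C(14, 7) / (7+1)
     = 3432 / 8
     = 429

Answer: 429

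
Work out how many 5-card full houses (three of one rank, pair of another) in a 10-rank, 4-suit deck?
Triple rank: 10. Triple suits: C(4,3)=4. Pair rank: 9. Pair suits: C(4,2)=6. Total: 2,160.

Answer: 2,160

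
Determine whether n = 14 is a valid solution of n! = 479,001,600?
No

Reasoning: 14! = 14·13! = 14·6,227,020,800 = 87,178,291,200, which does not equal 479,001,600.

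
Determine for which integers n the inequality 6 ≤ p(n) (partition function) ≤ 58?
5, 6, 7, 8, 9, 10, 11

Tabulating p(n) via p(n) = p(n−1) + p(n−2) − p(n−5) − p(n−7) + …: p(4)=5; p(5)=7; p(6)=11; p(7)=15; p(8)=22; p(9)=30; p(10)=42; p(11)=56; p(12)=77. So valid n = 5, 6, 7, 8, 9, 10, 11.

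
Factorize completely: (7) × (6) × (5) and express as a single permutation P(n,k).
Product of 3 consecutive descending integers starting at 7: P(7,3) = 7!/4! = 210.
Final answer: P(7,3) = 7!/(4)!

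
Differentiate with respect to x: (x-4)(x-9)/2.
d/dx[(x-4)(x-9)] = (x-9) + (x-4) = 2x - 13. Dividing by 2 gives (2x - 13)/2.

Answer: (2x - 13)/2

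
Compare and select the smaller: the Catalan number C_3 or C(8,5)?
C_3 = C(6,3)/(3+1) = 20/4 = 5; C(8,5) = 56.
Final answer: C_3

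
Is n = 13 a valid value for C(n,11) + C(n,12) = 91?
Yes

Working:
C(13,11) + C(13,12) = 78 + 13 = 91, which equals 91.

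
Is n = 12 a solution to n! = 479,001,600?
12! = 12·11! = 12·39,916,800 = 479,001,600, which equals 479,001,600.
Final answer: Yes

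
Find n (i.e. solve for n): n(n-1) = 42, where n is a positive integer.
7

Working:
n² − n − 42 = 0, so n = (1 ± √(1 + 4·42))/2 = (1 ± √169)/2 = (1 ± 13)/2, i.e. n = 7 or n = -6. Taking the positive root, n = 7 (check: 7×6 = 42).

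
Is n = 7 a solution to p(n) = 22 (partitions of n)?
No

Pentagonal recurrence p(n) = p(n−1) + p(n−2) − p(n−5) − p(n−7) + …: p(7) = p(6) + p(5) − p(2) − p(0) = 11 + 7 − 2 − 1 = 15, which does not equal 22.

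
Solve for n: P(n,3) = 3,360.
16

Explanation: P(n,3) = n(n−1)(n−2) is increasing in n; n(n−1)(n−2) ≈ (n−1)^3 = 3,360 gives n ≈ 16.0. Check: P(14,3) = 2,184, P(15,3) = 2,730, P(16,3) = 3,360 ✓. So n = 16.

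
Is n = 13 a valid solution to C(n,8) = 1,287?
Yes

Reasoning: C(13,8) = 13·12·11·10·9·8·7·6/8! = 51,891,840/40,320 = 1,287, which equals 1,287.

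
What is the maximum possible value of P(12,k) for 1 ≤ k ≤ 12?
479,001,600

Solution: P(12,k) increases in k, so maximum at k = 12: 12! = 479,001,600.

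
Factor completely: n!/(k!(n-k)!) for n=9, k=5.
C(9,5) = 126

Reasoning: This is the binomial coefficient C(9,5) = 126.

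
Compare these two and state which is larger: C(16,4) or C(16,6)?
C(16,6)

Working:
C(16,4)=1,820, C(16,6)=8,008.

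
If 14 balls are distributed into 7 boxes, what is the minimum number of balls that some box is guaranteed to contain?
2

Reasoning: Pigeonhole: ⌈14/7⌉ = 2.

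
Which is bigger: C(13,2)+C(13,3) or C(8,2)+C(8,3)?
C(13,2)+C(13,3)

Explanation: First=364, Second=84.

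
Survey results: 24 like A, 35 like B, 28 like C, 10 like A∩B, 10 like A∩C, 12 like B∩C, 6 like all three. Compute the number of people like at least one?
61

Solution: |A∪B∪C| = 24+35+28-10-10-12+6 = 61.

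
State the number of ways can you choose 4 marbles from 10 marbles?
210

Reasoning: C(10,4) = 10! / (4! × (10-4)!)
         = 10! / (4! × 6!)
         = 210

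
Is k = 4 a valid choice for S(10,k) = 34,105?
S(10,4) = 4·S(9,4) + S(9,3) = 4·7,770 + 3,025 = 34,105, which equals 34,105.

Answer: Yes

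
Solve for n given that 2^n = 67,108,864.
67,108,864 = 1,024 × 1,024 × 64 = 2^10 × 2^10 × 2^6 = 2^26, so n = 26.
Final answer: 26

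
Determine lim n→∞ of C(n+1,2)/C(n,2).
1

Reasoning: Both numerator and denominator grow as n^2/2! for large n, so the ratio → 1.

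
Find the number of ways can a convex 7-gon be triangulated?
42

Working:
Using the Catalan number formula: C_n = C(2n, n) / (n+1)
C_5 = C(10, 5) / (5+1)
     = 252 / 6
     = 42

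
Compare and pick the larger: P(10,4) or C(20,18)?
P(10,4)
P(10,4)=5,040, C(20,18)=190.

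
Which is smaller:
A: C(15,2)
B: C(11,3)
A
A=C(15,2)=105, B=C(11,3)=165.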